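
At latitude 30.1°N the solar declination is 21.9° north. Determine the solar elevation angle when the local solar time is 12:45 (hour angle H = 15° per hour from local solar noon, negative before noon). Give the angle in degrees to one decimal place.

Hour angle H = 15° × (12.75 − 12) = 11.25°.
With φ = 30.1°, δ = 21.9°, H = 11.25°: sin φ sin δ = 0.1871, cos φ cos δ cos H = 0.7873, so cos θ_z = 0.9744.
θ_z = arccos(0.9744) = 12.99°, so the elevation is 90° − 12.99° = 77.01°.

77.0°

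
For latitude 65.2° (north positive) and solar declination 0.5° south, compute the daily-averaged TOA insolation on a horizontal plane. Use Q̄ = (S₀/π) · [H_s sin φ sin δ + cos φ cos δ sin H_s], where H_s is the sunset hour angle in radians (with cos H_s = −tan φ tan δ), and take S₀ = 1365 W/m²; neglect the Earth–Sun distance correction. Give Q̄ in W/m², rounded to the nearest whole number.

177 W/m²

The sunset hour angle satisfies cos H_s = −tan φ tan δ = 0.0189, giving H_s = 88.92°. In radians, H_s = 1.5519.
H_s sin φ sin δ = 1.5519 × 0.9078 × -0.0087 = -0.0123.
cos φ cos δ sin H_s = 0.4195 × 1.0000 × 0.9998 = 0.4194.
Q̄ = (1365/π) × (-0.0123 + 0.4194) = 434.49 × 0.4071 = 176.88 W/m².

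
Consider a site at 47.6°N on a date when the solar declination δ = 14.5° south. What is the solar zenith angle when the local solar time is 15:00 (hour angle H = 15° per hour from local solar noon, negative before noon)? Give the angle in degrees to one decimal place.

73.9°

Hour angle H = 15° × (15 − 12) = 45.00°.
cos θ_z = sin φ sin δ + cos φ cos δ cos H = (0.7385)(-0.2504) + (0.6743)(0.9681)(0.7071) = 0.2767.
θ_z = arccos(0.2767) = 73.94°.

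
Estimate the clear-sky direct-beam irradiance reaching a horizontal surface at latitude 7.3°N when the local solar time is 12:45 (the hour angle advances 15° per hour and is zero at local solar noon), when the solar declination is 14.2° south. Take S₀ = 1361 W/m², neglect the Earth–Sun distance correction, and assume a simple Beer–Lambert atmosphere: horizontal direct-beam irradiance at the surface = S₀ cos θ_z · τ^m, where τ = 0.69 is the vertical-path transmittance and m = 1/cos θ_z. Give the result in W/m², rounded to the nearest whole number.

Hour angle H = 15° × (12.75 − 12) = 11.25°.
cos θ_z = sin(7.3°) sin(-14.2°) + cos(7.3°) cos(-14.2°) cos(11.25°) = -0.0312 + 0.9431 = 0.9119.
Air mass m = 1/cos θ_z = 1/0.9119 = 1.097; τ^m = 0.69^1.097 = 0.6656.
Surface direct beam = 1361 × 0.9119 × 0.6656 = 826.07 W/m².

826 W/m²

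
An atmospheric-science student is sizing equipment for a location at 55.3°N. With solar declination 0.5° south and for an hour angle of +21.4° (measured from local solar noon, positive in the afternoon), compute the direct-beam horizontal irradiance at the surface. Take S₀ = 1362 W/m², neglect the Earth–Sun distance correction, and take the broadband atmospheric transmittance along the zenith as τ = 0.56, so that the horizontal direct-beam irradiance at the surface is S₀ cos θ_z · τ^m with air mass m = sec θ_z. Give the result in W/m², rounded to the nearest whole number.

235 W/m²

cos θ_z = sin φ sin δ + cos φ cos δ cos H = (0.8221)(-0.0087) + (0.5693)(1.0000)(0.9311) = 0.5229.
Air mass m = 1/cos θ_z = 1/0.5229 = 1.912; τ^m = 0.56^1.912 = 0.3300.
Surface direct beam = 1362 × 0.5229 × 0.3300 = 235.02 W/m².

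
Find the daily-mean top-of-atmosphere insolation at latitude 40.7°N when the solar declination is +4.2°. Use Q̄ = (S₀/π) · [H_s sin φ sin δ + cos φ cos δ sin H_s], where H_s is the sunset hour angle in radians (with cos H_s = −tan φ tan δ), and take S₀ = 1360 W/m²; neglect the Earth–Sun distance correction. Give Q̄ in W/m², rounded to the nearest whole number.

360 W/m²

The sunset hour angle satisfies cos H_s = −tan φ tan δ = -0.0632, giving H_s = 93.62°. In radians, H_s = 1.6340.
H_s sin φ sin δ = 1.6340 × 0.6521 × 0.0732 = 0.0780.
cos φ cos δ sin H_s = 0.7581 × 0.9973 × 0.9980 = 0.7545.
Q̄ = (1360/π) × (0.0780 + 0.7545) = 432.90 × 0.8325 = 360.39 W/m².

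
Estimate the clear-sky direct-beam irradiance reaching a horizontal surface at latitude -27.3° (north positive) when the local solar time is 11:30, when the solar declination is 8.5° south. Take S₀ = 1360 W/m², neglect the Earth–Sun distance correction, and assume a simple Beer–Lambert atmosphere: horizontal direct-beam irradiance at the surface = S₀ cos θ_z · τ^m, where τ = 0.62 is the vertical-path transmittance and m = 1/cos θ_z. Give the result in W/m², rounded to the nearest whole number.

Hour angle H = 15° × (11.5 − 12) = -7.50°.
cos θ_z = sin(-27.3°) sin(-8.5°) + cos(-27.3°) cos(-8.5°) cos(-7.50°) = 0.0678 + 0.8713 = 0.9391.
Air mass m = 1/cos θ_z = 1/0.9391 = 1.065; τ^m = 0.62^1.065 = 0.6010.
Surface direct beam = 1360 × 0.9391 × 0.6010 = 767.58 W/m².

768 W/m²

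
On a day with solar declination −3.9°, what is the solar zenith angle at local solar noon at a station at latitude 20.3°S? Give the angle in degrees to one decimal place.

At local solar noon the hour angle is zero, so the zenith angle is |φ − δ| = |-20.3° − (-3.9°)| = 16.4°.

16.4°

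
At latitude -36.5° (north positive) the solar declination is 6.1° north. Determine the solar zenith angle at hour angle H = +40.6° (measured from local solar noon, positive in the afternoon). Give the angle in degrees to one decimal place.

57.1°

With φ = -36.5°, δ = 6.1°, H = 40.60°: sin φ sin δ = -0.0632, cos φ cos δ cos H = 0.6069, so cos θ_z = 0.5437.
θ_z = arccos(0.5437) = 57.06°.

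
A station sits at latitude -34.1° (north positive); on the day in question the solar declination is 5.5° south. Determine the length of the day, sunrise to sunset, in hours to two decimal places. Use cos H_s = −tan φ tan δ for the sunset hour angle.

The sunset hour angle satisfies cos H_s = −tan φ tan δ = -0.0652, giving H_s = 93.74°.
Day length = 2 H_s / 15° h⁻¹ = 187.48° / 15 = 12.499 h.

12.50 hours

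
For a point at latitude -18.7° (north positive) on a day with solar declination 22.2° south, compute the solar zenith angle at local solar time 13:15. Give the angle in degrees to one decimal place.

17.9°

Hour angle H = 15° × (13.25 − 12) = 18.75°.
With φ = -18.7°, δ = -22.2°, H = 18.75°: sin φ sin δ = 0.1211, cos φ cos δ cos H = 0.8305, so cos θ_z = 0.9516.
θ_z = arccos(0.9516) = 17.90°.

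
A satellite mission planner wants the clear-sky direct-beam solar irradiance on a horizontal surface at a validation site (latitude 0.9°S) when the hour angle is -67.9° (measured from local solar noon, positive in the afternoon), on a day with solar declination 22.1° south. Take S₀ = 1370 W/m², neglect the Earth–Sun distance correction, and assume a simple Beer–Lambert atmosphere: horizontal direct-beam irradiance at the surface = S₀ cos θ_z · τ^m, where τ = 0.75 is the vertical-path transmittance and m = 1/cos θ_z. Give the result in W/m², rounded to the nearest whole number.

With φ = -0.9°, δ = -22.1°, H = -67.90°: sin φ sin δ = 0.0059, cos φ cos δ cos H = 0.3485, so cos θ_z = 0.3544.
Air mass m = 1/cos θ_z = 1/0.3544 = 2.822; τ^m = 0.75^2.822 = 0.4440.
Surface direct beam = 1370 × 0.3544 × 0.4440 = 215.57 W/m².

216 W/m²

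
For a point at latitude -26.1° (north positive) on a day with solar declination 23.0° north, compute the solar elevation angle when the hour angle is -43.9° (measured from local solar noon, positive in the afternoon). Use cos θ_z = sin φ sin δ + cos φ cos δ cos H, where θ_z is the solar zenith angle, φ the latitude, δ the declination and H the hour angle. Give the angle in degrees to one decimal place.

25.1°

cos θ_z = sin φ sin δ + cos φ cos δ cos H = (-0.4399)(0.3907) + (0.8980)(0.9205)(0.7206) = 0.4238.
θ_z = arccos(0.4238) = 64.93°, so the elevation is 90° − 64.93° = 25.07°.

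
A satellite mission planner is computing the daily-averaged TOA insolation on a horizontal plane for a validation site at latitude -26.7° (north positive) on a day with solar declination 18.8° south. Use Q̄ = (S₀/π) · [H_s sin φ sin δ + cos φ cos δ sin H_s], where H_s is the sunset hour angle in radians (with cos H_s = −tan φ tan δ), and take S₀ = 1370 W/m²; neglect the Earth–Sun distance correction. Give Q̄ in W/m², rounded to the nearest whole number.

−tan φ tan δ = −(-0.5029)(-0.3404) = -0.1712; H_s = arccos(-0.1712) = 99.86°. In radians, H_s = 1.7429.
H_s sin φ sin δ = 1.7429 × -0.4493 × -0.3223 = 0.2524.
cos φ cos δ sin H_s = 0.8934 × 0.9466 × 0.9852 = 0.8332.
Q̄ = (1370/π) × (0.2524 + 0.8332) = 436.08 × 1.0856 = 473.41 W/m².

473 W/m²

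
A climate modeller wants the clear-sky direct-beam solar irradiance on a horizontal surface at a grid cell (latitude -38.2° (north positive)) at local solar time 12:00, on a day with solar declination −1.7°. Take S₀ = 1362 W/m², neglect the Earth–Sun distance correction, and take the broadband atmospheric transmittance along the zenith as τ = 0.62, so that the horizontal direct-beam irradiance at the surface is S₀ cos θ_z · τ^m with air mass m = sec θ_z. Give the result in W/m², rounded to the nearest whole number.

604 W/m²

Hour angle H = 15° × (12 − 12) = 0.00°.
cos θ_z = sin(-38.2°) sin(-1.7°) + cos(-38.2°) cos(-1.7°) cos(0.00°) = 0.0183 + 0.7855 = 0.8038.
Air mass m = 1/cos θ_z = 1/0.8038 = 1.244; τ^m = 0.62^1.244 = 0.5517.
Surface direct beam = 1362 × 0.8038 × 0.5517 = 603.99 W/m².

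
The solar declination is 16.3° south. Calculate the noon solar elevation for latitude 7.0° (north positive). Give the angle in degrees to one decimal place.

At local solar noon the hour angle is zero, so the elevation is 90° − |φ − δ| = 90° − |7.0° − (-16.3°)| = 90° − 23.3° = 66.7°.

66.7°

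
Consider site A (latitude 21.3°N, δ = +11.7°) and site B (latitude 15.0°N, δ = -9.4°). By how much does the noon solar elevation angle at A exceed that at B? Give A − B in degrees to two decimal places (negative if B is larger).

A: 90° − |21.3 − (11.7)| = 80.40°.
B: 90° − |15.0 − (-9.4)| = 65.60°.
A − B = 80.40 − 65.60 = 14.80°.

+14.80°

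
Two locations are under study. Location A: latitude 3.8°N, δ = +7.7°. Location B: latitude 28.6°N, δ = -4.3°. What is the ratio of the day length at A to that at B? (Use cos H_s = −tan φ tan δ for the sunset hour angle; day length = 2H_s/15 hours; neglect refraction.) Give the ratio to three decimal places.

A: H_s = arccos(−tan 3.8° · tan 7.7°) = 90.51°, so 2H_s/15 = 12.0680 h.
B: H_s = arccos(−tan 28.6° · tan -4.3°) = 87.65°, so 2H_s/15 = 11.6867 h.
Ratio A/B = 12.0680 / 11.6867 = 1.0326.

1.033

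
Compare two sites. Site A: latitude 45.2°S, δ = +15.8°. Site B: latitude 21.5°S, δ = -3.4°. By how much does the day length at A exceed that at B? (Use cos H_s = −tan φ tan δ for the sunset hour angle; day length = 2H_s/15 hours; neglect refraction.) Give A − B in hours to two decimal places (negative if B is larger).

-2.39 h

A: H_s = arccos(−tan -45.2° · tan 15.8°) = 73.44°, so 2H_s/15 = 9.7920 h.
B: H_s = arccos(−tan -21.5° · tan -3.4°) = 91.34°, so 2H_s/15 = 12.1787 h.
A − B = 9.7920 − 12.1787 = -2.3867 h.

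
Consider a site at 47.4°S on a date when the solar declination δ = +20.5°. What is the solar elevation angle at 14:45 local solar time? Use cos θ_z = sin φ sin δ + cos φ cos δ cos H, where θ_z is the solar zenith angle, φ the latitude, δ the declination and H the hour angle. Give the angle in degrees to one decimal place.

12.6°

Hour angle H = 15° × (14.75 − 12) = 41.25°.
cos θ_z = sin φ sin δ + cos φ cos δ cos H = (-0.7361)(0.3502) + (0.6769)(0.9367)(0.7518) = 0.2189.
θ_z = arccos(0.2189) = 77.36°, so the elevation is 90° − 77.36° = 12.64°.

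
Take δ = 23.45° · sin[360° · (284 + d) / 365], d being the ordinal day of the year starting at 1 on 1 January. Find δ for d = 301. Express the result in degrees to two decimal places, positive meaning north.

-14.11°

360 × (284 + 301) / 365 = 576.986°; sin(576.986°) = -0.6016.
δ = 23.45 × -0.6016 = -14.108° ≈ -14.11°.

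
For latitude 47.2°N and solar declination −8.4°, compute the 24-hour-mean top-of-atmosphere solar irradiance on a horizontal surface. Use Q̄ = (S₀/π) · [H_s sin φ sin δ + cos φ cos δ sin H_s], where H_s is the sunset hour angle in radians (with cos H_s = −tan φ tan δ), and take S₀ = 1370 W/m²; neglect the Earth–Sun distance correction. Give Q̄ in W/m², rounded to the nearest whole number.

223 W/m²

The sunset hour angle satisfies cos H_s = −tan φ tan δ = 0.1595, giving H_s = 80.82°. In radians, H_s = 1.4106.
H_s sin φ sin δ = 1.4106 × 0.7337 × -0.1461 = -0.1512.
cos φ cos δ sin H_s = 0.6794 × 0.9893 × 0.9872 = 0.6635.
Q̄ = (1370/π) × (-0.1512 + 0.6635) = 436.08 × 0.5123 = 223.40 W/m².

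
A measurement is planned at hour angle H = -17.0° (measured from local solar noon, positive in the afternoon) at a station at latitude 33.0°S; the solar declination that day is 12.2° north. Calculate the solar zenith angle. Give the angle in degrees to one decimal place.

With φ = -33.0°, δ = 12.2°, H = -17.00°: sin φ sin δ = -0.1151, cos φ cos δ cos H = 0.7839, so cos θ_z = 0.6688.
θ_z = arccos(0.6688) = 48.03°.

48.0°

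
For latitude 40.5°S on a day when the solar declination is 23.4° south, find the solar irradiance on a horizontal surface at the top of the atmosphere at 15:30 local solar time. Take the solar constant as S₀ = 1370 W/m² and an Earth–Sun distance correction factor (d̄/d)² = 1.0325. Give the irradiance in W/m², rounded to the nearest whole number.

Hour angle H = 15° × (15.5 − 12) = 52.50°.
cos θ_z = sin(-40.5°) sin(-23.4°) + cos(-40.5°) cos(-23.4°) cos(52.50°) = 0.2579 + 0.4248 = 0.6827.
Top-of-atmosphere irradiance = S₀ (d̄/d)² cos θ_z = 1370 × 1.0325 × 0.6827 = 965.70 W/m².

966 W/m²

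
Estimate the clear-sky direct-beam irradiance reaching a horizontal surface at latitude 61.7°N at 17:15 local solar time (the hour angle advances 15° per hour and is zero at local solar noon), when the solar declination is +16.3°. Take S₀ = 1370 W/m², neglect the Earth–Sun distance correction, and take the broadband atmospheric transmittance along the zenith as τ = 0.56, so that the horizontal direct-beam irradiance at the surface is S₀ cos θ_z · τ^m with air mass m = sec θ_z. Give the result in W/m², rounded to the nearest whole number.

82 W/m²

Hour angle H = 15° × (17.25 − 12) = 78.75°.
With φ = 61.7°, δ = 16.3°, H = 78.75°: sin φ sin δ = 0.2471, cos φ cos δ cos H = 0.0888, so cos θ_z = 0.3359.
Air mass m = 1/cos θ_z = 1/0.3359 = 2.977; τ^m = 0.56^2.977 = 0.1780.
Surface direct beam = 1370 × 0.3359 × 0.1780 = 81.91 W/m².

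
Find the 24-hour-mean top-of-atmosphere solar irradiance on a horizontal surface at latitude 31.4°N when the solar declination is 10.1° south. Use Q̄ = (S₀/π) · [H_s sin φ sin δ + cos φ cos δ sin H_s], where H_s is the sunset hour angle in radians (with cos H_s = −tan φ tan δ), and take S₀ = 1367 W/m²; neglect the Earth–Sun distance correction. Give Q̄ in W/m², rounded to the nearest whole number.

−tan φ tan δ = −(0.6104)(-0.1781) = 0.1087; H_s = arccos(0.1087) = 83.76°. In radians, H_s = 1.4619.
H_s sin φ sin δ = 1.4619 × 0.5210 × -0.1754 = -0.1336.
cos φ cos δ sin H_s = 0.8536 × 0.9845 × 0.9941 = 0.8354.
Q̄ = (1367/π) × (-0.1336 + 0.8354) = 435.13 × 0.7018 = 305.37 W/m².

305 W/m²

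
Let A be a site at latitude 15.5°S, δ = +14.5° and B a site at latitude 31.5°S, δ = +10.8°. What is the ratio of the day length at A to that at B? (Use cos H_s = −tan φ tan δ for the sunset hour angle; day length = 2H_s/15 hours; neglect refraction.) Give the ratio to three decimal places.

1.031

A: H_s = arccos(−tan -15.5° · tan 14.5°) = 85.89°, so 2H_s/15 = 11.4520 h.
B: H_s = arccos(−tan -31.5° · tan 10.8°) = 83.29°, so 2H_s/15 = 11.1053 h.
Ratio A/B = 11.4520 / 11.1053 = 1.0312.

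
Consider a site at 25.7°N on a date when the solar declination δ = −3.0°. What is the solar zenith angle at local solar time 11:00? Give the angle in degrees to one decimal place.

32.2°

Hour angle H = 15° × (11 − 12) = -15.00°.
cos θ_z = sin φ sin δ + cos φ cos δ cos H = (0.4337)(-0.0523) + (0.9011)(0.9986)(0.9659) = 0.8465.
θ_z = arccos(0.8465) = 32.17°.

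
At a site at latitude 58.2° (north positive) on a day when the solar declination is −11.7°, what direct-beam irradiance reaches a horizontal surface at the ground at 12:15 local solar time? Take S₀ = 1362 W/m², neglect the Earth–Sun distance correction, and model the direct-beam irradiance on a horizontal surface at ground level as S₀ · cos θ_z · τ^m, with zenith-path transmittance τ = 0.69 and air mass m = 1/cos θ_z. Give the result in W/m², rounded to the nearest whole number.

Hour angle H = 15° × (12.25 − 12) = 3.75°.
With φ = 58.2°, δ = -11.7°, H = 3.75°: sin φ sin δ = -0.1723, cos φ cos δ cos H = 0.5149, so cos θ_z = 0.3426.
Air mass m = 1/cos θ_z = 1/0.3426 = 2.919; τ^m = 0.69^2.919 = 0.3385.
Surface direct beam = 1362 × 0.3426 × 0.3385 = 157.95 W/m².

158 W/m²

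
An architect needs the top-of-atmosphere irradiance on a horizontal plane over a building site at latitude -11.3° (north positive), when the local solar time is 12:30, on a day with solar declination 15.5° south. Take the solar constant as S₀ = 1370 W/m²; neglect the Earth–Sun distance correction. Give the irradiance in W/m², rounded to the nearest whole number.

Hour angle H = 15° × (12.5 − 12) = 7.50°.
With φ = -11.3°, δ = -15.5°, H = 7.50°: sin φ sin δ = 0.0524, cos φ cos δ cos H = 0.9369, so cos θ_z = 0.9893.
Top-of-atmosphere irradiance = S₀ cos θ_z = 1370 × 0.9893 = 1355.34 W/m².

1355 W/m²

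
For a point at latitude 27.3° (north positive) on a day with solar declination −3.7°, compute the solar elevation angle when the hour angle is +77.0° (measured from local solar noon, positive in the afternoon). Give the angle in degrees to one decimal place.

With φ = 27.3°, δ = -3.7°, H = 77.00°: sin φ sin δ = -0.0296, cos φ cos δ cos H = 0.1995, so cos θ_z = 0.1699.
θ_z = arccos(0.1699) = 80.22°, so the elevation is 90° − 80.22° = 9.78°.

9.8°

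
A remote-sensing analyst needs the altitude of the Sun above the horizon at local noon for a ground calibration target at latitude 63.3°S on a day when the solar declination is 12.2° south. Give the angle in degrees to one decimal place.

At local solar noon the hour angle is zero, so the elevation is 90° − |φ − δ| = 90° − |-63.3° − (-12.2°)| = 90° − 51.1° = 38.9°.

38.9°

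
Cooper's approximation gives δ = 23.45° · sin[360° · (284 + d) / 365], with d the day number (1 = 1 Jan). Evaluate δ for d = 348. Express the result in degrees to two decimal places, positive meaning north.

-23.29°

360 × (284 + 348) / 365 = 623.342°; sin(623.342°) = -0.9933.
δ = 23.45 × -0.9933 = -23.293° ≈ -23.29°.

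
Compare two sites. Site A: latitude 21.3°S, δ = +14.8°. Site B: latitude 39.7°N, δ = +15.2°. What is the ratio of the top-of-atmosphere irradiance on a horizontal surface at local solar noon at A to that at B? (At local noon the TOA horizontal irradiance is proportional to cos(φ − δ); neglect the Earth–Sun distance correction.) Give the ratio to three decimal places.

0.888

A: cos θ_z = cos(-21.3° − (14.8°)) = 0.8080.
B: cos θ_z = cos(39.7° − (15.2°)) = 0.9100.
Ratio A/B = 0.8080 / 0.9100 = 0.8879.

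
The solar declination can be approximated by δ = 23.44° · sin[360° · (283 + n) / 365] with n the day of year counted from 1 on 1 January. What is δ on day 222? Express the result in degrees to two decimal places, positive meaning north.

+15.66°

360 × (283 + 222) / 365 = 498.082°; sin(498.082°) = 0.6681.
δ = 23.44 × 0.6681 = 15.660° ≈ +15.66°.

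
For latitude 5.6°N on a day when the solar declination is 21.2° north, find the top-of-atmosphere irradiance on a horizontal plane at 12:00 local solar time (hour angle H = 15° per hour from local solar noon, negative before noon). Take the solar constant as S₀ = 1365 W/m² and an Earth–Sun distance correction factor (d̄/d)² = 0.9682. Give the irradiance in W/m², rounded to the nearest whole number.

1273 W/m²

Hour angle H = 15° × (12 − 12) = 0.00°.
cos θ_z = sin φ sin δ + cos φ cos δ cos H = (0.0976)(0.3616) + (0.9952)(0.9323)(1.0000) = 0.9631.
Top-of-atmosphere irradiance = S₀ (d̄/d)² cos θ_z = 1365 × 0.9682 × 0.9631 = 1272.83 W/m².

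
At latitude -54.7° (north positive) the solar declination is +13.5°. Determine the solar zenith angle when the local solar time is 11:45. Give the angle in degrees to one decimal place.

68.3°

Hour angle H = 15° × (11.75 − 12) = -3.75°.
cos θ_z = sin(-54.7°) sin(13.5°) + cos(-54.7°) cos(13.5°) cos(-3.75°) = -0.1905 + 0.5607 = 0.3702.
θ_z = arccos(0.3702) = 68.27°.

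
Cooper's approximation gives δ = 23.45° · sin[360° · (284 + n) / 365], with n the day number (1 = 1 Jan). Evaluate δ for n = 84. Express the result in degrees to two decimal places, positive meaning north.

360 × (284 + 84) / 365 = 362.959°; sin(362.959°) = 0.0516.
δ = 23.45 × 0.0516 = 1.210° ≈ +1.21°.

+1.21°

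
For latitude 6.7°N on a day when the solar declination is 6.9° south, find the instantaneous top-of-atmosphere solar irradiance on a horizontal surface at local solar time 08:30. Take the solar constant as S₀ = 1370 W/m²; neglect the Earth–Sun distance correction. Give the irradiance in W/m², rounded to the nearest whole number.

803 W/m²

Hour angle H = 15° × (8.5 − 12) = -52.50°.
cos θ_z = sin(6.7°) sin(-6.9°) + cos(6.7°) cos(-6.9°) cos(-52.50°) = -0.0140 + 0.6002 = 0.5862.
Top-of-atmosphere irradiance = S₀ cos θ_z = 1370 × 0.5862 = 803.09 W/m².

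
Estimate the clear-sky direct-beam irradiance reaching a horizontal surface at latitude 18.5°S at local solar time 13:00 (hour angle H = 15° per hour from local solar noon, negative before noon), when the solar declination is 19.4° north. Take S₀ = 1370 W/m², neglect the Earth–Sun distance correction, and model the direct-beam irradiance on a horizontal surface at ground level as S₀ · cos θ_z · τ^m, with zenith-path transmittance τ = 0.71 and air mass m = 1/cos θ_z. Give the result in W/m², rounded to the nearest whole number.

Hour angle H = 15° × (13 − 12) = 15.00°.
cos θ_z = sin(-18.5°) sin(19.4°) + cos(-18.5°) cos(19.4°) cos(15.00°) = -0.1054 + 0.8640 = 0.7586.
Air mass m = 1/cos θ_z = 1/0.7586 = 1.318; τ^m = 0.71^1.318 = 0.6367.
Surface direct beam = 1370 × 0.7586 × 0.6367 = 661.71 W/m².

662 W/m²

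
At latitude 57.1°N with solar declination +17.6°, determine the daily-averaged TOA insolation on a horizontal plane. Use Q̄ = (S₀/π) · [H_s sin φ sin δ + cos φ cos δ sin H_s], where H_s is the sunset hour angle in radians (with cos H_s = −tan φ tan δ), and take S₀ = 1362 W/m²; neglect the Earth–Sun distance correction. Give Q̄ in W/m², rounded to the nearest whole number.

cos H_s = −tan(57.1°) · tan(17.6°) = -0.4903, so H_s = arccos(-0.4903) = 119.36°. In radians, H_s = 2.0832.
H_s sin φ sin δ = 2.0832 × 0.8396 × 0.3024 = 0.5289.
cos φ cos δ sin H_s = 0.5432 × 0.9532 × 0.8716 = 0.4513.
Q̄ = (1362/π) × (0.5289 + 0.4513) = 433.54 × 0.9802 = 424.96 W/m².

425 W/m²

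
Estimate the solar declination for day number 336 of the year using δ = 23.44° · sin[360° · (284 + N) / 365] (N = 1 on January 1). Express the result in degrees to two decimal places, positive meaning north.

360 × (284 + 336) / 365 = 611.507°; sin(611.507°) = -0.9484.
δ = 23.44 × -0.9484 = -22.230° ≈ -22.23°.

-22.23°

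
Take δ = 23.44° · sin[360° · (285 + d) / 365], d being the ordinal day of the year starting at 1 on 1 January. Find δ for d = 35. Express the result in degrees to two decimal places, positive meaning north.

-16.40°

360 × (285 + 35) / 365 = 315.616°; sin(315.616°) = -0.6995.
δ = 23.44 × -0.6995 = -16.396° ≈ -16.40°.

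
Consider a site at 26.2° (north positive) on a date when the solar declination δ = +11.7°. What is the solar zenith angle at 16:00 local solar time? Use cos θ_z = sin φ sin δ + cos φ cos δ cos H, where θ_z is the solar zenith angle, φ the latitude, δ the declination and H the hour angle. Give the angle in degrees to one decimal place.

58.1°

Hour angle H = 15° × (16 − 12) = 60.00°.
With φ = 26.2°, δ = 11.7°, H = 60.00°: sin φ sin δ = 0.0895, cos φ cos δ cos H = 0.4393, so cos θ_z = 0.5288.
θ_z = arccos(0.5288) = 58.08°.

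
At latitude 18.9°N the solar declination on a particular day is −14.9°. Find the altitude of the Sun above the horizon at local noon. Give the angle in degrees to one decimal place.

56.2°

At local solar noon the hour angle is zero, so the elevation is 90° − |φ − δ| = 90° − |18.9° − (-14.9°)| = 90° − 33.8° = 56.2°.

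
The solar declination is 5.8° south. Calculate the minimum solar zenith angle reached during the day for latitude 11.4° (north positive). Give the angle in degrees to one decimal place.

17.2°

At local solar noon the hour angle is zero, so the zenith angle is |φ − δ| = |11.4° − (-5.8°)| = 17.2°.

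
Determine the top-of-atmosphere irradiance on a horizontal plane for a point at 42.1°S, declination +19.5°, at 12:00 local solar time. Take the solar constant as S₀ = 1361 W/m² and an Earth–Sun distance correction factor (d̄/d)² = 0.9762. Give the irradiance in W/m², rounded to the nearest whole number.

Hour angle H = 15° × (12 − 12) = 0.00°.
With φ = -42.1°, δ = 19.5°, H = 0.00°: sin φ sin δ = -0.2238, cos φ cos δ cos H = 0.6994, so cos θ_z = 0.4756.
Top-of-atmosphere irradiance = S₀ (d̄/d)² cos θ_z = 1361 × 0.9762 × 0.4756 = 631.89 W/m².

632 W/m²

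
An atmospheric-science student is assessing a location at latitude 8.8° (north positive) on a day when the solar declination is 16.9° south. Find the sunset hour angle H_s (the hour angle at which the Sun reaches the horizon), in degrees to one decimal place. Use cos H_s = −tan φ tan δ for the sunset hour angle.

cos H_s = −tan(8.8°) · tan(-16.9°) = 0.0470, so H_s = arccos(0.0470) = 87.31°.

87.3°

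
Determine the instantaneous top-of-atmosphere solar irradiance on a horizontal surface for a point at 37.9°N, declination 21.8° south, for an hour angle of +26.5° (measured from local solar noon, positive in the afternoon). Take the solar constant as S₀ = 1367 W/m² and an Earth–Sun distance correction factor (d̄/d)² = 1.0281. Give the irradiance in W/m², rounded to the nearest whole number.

601 W/m²

cos θ_z = sin φ sin δ + cos φ cos δ cos H = (0.6143)(-0.3714) + (0.7891)(0.9285)(0.8949) = 0.4275.
Top-of-atmosphere irradiance = S₀ (d̄/d)² cos θ_z = 1367 × 1.0281 × 0.4275 = 600.81 W/m².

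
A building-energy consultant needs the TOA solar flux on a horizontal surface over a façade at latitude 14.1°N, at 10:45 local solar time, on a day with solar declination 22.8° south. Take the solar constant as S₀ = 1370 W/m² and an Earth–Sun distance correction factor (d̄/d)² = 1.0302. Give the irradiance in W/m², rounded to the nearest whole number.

1062 W/m²

Hour angle H = 15° × (10.75 − 12) = -18.75°.
With φ = 14.1°, δ = -22.8°, H = -18.75°: sin φ sin δ = -0.0944, cos φ cos δ cos H = 0.8466, so cos θ_z = 0.7522.
Top-of-atmosphere irradiance = S₀ (d̄/d)² cos θ_z = 1370 × 1.0302 × 0.7522 = 1061.64 W/m².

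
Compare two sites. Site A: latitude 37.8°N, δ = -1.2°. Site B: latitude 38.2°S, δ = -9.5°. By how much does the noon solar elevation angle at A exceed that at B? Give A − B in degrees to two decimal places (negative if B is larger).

A: 90° − |37.8 − (-1.2)| = 51.00°.
B: 90° − |-38.2 − (-9.5)| = 61.30°.
A − B = 51.00 − 61.30 = -10.30°.

-10.30°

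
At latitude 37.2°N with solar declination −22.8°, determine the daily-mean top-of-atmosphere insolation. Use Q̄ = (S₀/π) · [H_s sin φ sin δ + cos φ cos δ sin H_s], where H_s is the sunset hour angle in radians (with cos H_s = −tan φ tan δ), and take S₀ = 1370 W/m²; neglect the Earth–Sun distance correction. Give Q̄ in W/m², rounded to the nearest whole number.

176 W/m²

−tan φ tan δ = −(0.7590)(-0.4204) = 0.3191; H_s = arccos(0.3191) = 71.39°. In radians, H_s = 1.2460.
H_s sin φ sin δ = 1.2460 × 0.6046 × -0.3875 = -0.2919.
cos φ cos δ sin H_s = 0.7965 × 0.9219 × 0.9477 = 0.6959.
Q̄ = (1370/π) × (-0.2919 + 0.6959) = 436.08 × 0.4040 = 176.18 W/m².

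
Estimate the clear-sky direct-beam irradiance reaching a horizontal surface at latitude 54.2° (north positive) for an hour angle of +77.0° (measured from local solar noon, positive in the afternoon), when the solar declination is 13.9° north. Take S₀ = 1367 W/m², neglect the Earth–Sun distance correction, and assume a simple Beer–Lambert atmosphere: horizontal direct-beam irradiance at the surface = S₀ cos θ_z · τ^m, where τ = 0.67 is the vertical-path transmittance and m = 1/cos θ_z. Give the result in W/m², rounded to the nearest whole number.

127 W/m²

With φ = 54.2°, δ = 13.9°, H = 77.00°: sin φ sin δ = 0.1948, cos φ cos δ cos H = 0.1277, so cos θ_z = 0.3225.
Air mass m = 1/cos θ_z = 1/0.3225 = 3.101; τ^m = 0.67^3.101 = 0.2888.
Surface direct beam = 1367 × 0.3225 × 0.2888 = 127.32 W/m².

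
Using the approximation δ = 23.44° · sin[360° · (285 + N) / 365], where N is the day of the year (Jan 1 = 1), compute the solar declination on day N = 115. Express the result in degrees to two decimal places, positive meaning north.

360 × (285 + 115) / 365 = 394.521°; sin(394.521°) = 0.5667.
δ = 23.44 × 0.5667 = 13.283° ≈ +13.28°.

+13.28°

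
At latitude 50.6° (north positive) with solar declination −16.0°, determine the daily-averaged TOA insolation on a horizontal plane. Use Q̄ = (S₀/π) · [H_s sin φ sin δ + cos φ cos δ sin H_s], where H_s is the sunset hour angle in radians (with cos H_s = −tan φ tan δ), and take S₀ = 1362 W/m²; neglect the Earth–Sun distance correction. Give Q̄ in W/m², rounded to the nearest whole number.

136 W/m²

The sunset hour angle satisfies cos H_s = −tan φ tan δ = 0.3491, giving H_s = 69.57°. In radians, H_s = 1.2142.
H_s sin φ sin δ = 1.2142 × 0.7727 × -0.2756 = -0.2586.
cos φ cos δ sin H_s = 0.6347 × 0.9613 × 0.9371 = 0.5718.
Q̄ = (1362/π) × (-0.2586 + 0.5718) = 433.54 × 0.3132 = 135.78 W/m².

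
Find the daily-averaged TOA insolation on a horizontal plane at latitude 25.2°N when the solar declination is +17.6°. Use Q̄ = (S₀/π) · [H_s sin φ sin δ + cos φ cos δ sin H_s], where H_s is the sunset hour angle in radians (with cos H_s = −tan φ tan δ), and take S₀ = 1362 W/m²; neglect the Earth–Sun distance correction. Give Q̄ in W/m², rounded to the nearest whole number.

cos H_s = −tan(25.2°) · tan(17.6°) = -0.1493, so H_s = arccos(-0.1493) = 98.59°. In radians, H_s = 1.7207.
H_s sin φ sin δ = 1.7207 × 0.4258 × 0.3024 = 0.2216.
cos φ cos δ sin H_s = 0.9048 × 0.9532 × 0.9888 = 0.8528.
Q̄ = (1362/π) × (0.2216 + 0.8528) = 433.54 × 1.0744 = 465.80 W/m².

466 W/m²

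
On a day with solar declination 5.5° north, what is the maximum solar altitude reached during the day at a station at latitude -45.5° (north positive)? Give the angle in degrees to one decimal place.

At local solar noon the hour angle is zero, so the elevation is 90° − |φ − δ| = 90° − |-45.5° − (5.5°)| = 90° − 51.0° = 39.0°.

39.0°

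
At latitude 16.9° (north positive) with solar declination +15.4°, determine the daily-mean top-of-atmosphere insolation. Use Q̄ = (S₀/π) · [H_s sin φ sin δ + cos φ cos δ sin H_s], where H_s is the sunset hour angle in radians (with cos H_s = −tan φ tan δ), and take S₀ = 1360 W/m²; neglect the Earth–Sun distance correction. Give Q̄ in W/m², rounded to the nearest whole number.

cos H_s = −tan(16.9°) · tan(15.4°) = -0.0837, so H_s = arccos(-0.0837) = 94.80°. In radians, H_s = 1.6546.
H_s sin φ sin δ = 1.6546 × 0.2907 × 0.2656 = 0.1278.
cos φ cos δ sin H_s = 0.9568 × 0.9641 × 0.9965 = 0.9192.
Q̄ = (1360/π) × (0.1278 + 0.9192) = 432.90 × 1.0470 = 453.25 W/m².

453 W/m²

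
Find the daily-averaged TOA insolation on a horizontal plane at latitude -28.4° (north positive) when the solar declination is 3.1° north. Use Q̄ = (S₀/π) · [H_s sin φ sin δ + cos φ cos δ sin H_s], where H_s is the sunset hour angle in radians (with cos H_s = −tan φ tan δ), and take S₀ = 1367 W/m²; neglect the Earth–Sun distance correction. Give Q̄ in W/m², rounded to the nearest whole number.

365 W/m²

cos H_s = −tan(-28.4°) · tan(3.1°) = 0.0293, so H_s = arccos(0.0293) = 88.32°. In radians, H_s = 1.5415.
H_s sin φ sin δ = 1.5415 × -0.4756 × 0.0541 = -0.0397.
cos φ cos δ sin H_s = 0.8796 × 0.9985 × 0.9996 = 0.8779.
Q̄ = (1367/π) × (-0.0397 + 0.8779) = 435.13 × 0.8382 = 364.73 W/m².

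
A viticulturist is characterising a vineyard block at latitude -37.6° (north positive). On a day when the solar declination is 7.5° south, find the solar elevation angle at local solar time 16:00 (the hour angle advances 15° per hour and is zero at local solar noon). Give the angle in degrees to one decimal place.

Hour angle H = 15° × (16 − 12) = 60.00°.
cos θ_z = sin φ sin δ + cos φ cos δ cos H = (-0.6101)(-0.1305) + (0.7923)(0.9914)(0.5000) = 0.4724.
θ_z = arccos(0.4724) = 61.81°, so the elevation is 90° − 61.81° = 28.19°.

28.2°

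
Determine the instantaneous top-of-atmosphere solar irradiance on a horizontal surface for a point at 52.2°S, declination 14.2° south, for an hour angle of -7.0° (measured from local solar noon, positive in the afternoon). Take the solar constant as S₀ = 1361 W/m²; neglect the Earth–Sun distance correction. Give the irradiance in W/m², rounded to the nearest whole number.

cos θ_z = sin φ sin δ + cos φ cos δ cos H = (-0.7902)(-0.2453) + (0.6129)(0.9694)(0.9925) = 0.7835.
Top-of-atmosphere irradiance = S₀ cos θ_z = 1361 × 0.7835 = 1066.34 W/m².

1066 W/m²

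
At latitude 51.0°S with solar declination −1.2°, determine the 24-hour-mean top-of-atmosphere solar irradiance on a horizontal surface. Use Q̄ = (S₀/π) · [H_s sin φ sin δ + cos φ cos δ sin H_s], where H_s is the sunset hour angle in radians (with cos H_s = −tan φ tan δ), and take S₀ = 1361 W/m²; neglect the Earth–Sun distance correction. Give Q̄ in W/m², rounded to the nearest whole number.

cos H_s = −tan(-51.0°) · tan(-1.2°) = -0.0259, so H_s = arccos(-0.0259) = 91.48°. In radians, H_s = 1.5966.
H_s sin φ sin δ = 1.5966 × -0.7771 × -0.0209 = 0.0259.
cos φ cos δ sin H_s = 0.6293 × 0.9998 × 0.9997 = 0.6290.
Q̄ = (1361/π) × (0.0259 + 0.6290) = 433.22 × 0.6549 = 283.72 W/m².

284 W/m²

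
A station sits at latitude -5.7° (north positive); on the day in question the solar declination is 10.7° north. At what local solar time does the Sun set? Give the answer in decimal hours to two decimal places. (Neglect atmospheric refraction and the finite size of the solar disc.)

−tan φ tan δ = −(-0.0998)(0.1890) = 0.0189; H_s = arccos(0.0189) = 88.92°.
Sunset is at 12 + H_s/15 = 12 + 5.928 = 17.928 h local solar time.

17.93 h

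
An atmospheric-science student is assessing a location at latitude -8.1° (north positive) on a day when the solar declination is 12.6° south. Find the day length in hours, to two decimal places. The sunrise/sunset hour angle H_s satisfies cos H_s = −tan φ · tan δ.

cos H_s = −tan(-8.1°) · tan(-12.6°) = -0.0318, so H_s = arccos(-0.0318) = 91.82°.
Day length = 2 H_s / 15° h⁻¹ = 183.64° / 15 = 12.243 h.

12.24 hours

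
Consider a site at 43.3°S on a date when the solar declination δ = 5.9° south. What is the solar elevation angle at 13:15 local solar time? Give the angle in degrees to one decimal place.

49.1°

Hour angle H = 15° × (13.25 − 12) = 18.75°.
With φ = -43.3°, δ = -5.9°, H = 18.75°: sin φ sin δ = 0.0705, cos φ cos δ cos H = 0.6855, so cos θ_z = 0.7560.
θ_z = arccos(0.7560) = 40.89°, so the elevation is 90° − 40.89° = 49.11°.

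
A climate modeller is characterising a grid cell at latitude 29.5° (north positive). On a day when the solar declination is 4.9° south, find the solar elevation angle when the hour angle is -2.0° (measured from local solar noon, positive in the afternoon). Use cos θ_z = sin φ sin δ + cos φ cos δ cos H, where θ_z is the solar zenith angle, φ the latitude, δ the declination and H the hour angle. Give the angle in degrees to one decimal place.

With φ = 29.5°, δ = -4.9°, H = -2.00°: sin φ sin δ = -0.0421, cos φ cos δ cos H = 0.8666, so cos θ_z = 0.8245.
θ_z = arccos(0.8245) = 34.46°, so the elevation is 90° − 34.46° = 55.54°.

55.5°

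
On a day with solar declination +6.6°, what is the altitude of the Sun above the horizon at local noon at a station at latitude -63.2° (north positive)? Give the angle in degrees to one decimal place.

20.2°

At local solar noon the hour angle is zero, so the elevation is 90° − |φ − δ| = 90° − |-63.2° − (6.6°)| = 90° − 69.8° = 20.2°.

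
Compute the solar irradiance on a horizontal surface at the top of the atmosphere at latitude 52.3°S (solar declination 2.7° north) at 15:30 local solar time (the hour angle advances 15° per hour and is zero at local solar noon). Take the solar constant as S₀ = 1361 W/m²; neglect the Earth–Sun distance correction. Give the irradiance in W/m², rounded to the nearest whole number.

455 W/m²

Hour angle H = 15° × (15.5 − 12) = 52.50°.
With φ = -52.3°, δ = 2.7°, H = 52.50°: sin φ sin δ = -0.0373, cos φ cos δ cos H = 0.3719, so cos θ_z = 0.3346.
Top-of-atmosphere irradiance = S₀ cos θ_z = 1361 × 0.3346 = 455.39 W/m².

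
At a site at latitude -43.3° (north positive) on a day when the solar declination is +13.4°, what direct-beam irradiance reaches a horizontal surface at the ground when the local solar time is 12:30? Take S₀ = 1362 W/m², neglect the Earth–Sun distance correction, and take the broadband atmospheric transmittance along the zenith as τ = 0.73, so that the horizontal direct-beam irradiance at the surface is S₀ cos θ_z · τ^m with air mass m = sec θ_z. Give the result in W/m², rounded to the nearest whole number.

414 W/m²

Hour angle H = 15° × (12.5 − 12) = 7.50°.
cos θ_z = sin(-43.3°) sin(13.4°) + cos(-43.3°) cos(13.4°) cos(7.50°) = -0.1589 + 0.7019 = 0.5430.
Air mass m = 1/cos θ_z = 1/0.5430 = 1.842; τ^m = 0.73^1.842 = 0.5601.
Surface direct beam = 1362 × 0.5430 × 0.5601 = 414.23 W/m².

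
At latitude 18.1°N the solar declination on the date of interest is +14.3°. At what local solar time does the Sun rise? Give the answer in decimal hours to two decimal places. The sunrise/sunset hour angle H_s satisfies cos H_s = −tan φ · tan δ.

5.68 h

cos H_s = −tan(18.1°) · tan(14.3°) = -0.0833, so H_s = arccos(-0.0833) = 94.78°.
Sunrise is at 12 − H_s/15 = 12 − 6.319 = 5.681 h local solar time.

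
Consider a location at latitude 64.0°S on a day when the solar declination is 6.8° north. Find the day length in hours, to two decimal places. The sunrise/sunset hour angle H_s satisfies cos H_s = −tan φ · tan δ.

10.11 hours

cos H_s = −tan(-64.0°) · tan(6.8°) = 0.2445, so H_s = arccos(0.2445) = 75.85°.
Day length = 2 H_s / 15° h⁻¹ = 151.70° / 15 = 10.113 h.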